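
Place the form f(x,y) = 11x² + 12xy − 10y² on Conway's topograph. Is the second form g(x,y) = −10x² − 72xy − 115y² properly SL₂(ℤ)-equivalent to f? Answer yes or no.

D₁ = 584, D₂ = 584
river cycle of f (length 8): (-10, 8, 13), (13, 18, -5), (-5, 22, 5), (5, 18, -13), (-13, 8, 10), (10, 12, -11), (-11, 10, 11), (11, 12, -10)
river cycle of g (length 8): (-10, 8, 13), (13, 18, -5), (-5, 22, 5), (5, 18, -13), (-13, 8, 10), (10, 12, -11), (-11, 10, 11), (11, 12, -10)
cycles coincide ⇒ equivalent

yes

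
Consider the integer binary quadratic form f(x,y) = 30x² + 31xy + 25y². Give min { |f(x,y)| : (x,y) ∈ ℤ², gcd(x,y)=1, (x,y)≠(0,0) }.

translate: b→-29 (≡31 mod 60), so (30,31,25)→(30,-29,24)
flip: (30,-29,24)→(24,29,30)
translate: b→-19 (≡29 mod 48), so (24,29,30)→(24,-19,25)
reduced (well bottom): (24,-19,25) with a≤c, −a<b≤a
well minimum = a = 24

24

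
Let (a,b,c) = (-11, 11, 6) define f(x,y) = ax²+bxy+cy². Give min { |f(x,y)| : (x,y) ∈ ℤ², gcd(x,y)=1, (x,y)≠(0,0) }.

river: ρ → (6,13,-9)
river: ρ → (-9,5,10)
river: ρ → (10,15,-4)
river: ρ → (-4,17,6)
river: ρ → (6,19,-1)
river: ρ → (-1,19,6)
river: ρ → (6,17,-4)
river: ρ → (-4,15,10)
river: ρ → (10,5,-9)
river: ρ → (-9,13,6)
river: ρ → (6,11,-11)
river: ρ → (-11,11,6)
closes: descent 0, river 12
min |a| on river = 1

1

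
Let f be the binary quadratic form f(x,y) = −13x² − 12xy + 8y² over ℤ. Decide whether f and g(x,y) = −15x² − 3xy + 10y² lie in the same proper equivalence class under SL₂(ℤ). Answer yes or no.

D₁ = 560, D₂ = 609
discriminants differ ⇒ not SL₂(ℤ)-equivalent

no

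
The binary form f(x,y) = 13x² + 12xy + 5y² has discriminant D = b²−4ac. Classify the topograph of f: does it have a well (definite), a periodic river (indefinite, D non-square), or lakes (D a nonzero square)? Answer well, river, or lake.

D = b²−4ac = 12² − 4·13·5 = -116
D < 0 ⇒ definite ⇒ every region one sign ⇒ single well

well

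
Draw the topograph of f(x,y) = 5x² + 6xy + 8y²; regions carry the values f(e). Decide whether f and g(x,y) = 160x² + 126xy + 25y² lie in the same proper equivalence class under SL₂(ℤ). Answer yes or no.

D₁ = -124, D₂ = -124
f: translate: b→-4 (≡6 mod 10), so (5,6,8)→(5,-4,7)
f: reduced (well bottom): (5,-4,7) with a≤c, −a<b≤a
g: flip: (160,126,25)→(25,-126,160)
g: translate: b→24 (≡-126 mod 50), so (25,-126,160)→(25,24,7)
g: flip: (25,24,7)→(7,-24,25)
g: translate: b→4 (≡-24 mod 14), so (7,-24,25)→(7,4,5)
g: flip: (7,4,5)→(5,-4,7)
g: reduced (well bottom): (5,-4,7) with a≤c, −a<b≤a
reduced forms (5, -4, 7) vs (5, -4, 7) ⇒ equivalent

yes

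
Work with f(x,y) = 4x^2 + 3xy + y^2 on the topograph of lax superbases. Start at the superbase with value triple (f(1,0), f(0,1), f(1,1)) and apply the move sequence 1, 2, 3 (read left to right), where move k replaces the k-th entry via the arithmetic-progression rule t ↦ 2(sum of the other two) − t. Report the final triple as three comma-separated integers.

start (4,1,8) = (f(1,0),f(0,1),f(1,1))
replace slot 1: 2·(1+8) − 4 = 14 → (14,1,8)
replace slot 2: 2·(14+8) − 1 = 43 → (14,43,8)
replace slot 3: 2·(14+43) − 8 = 106 → (14,43,106)

14,43,106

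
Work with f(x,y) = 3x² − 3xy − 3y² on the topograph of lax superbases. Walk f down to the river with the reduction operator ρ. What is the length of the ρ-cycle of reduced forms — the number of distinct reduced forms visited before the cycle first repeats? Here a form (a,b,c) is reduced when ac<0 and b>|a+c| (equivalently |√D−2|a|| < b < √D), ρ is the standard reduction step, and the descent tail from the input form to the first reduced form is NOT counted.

D = 45, ⌊√D⌋ = 6
descent: ρ → (-3,3,3)  [lands on river]
river: ρ → (3,3,-3)
ρ-cycle length = 2 (tail of 1 descent step not counted)

2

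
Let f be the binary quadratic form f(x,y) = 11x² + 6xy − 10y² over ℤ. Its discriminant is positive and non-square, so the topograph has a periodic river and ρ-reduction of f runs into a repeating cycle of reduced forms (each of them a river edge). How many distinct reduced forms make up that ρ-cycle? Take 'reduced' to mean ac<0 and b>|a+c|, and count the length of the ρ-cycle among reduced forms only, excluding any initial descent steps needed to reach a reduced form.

D = 476, ⌊√D⌋ = 21
river: ρ → (-10,14,7)
river: ρ → (7,14,-10)
river: ρ → (-10,6,11)
river: ρ → (11,16,-5)
river: ρ → (-5,14,14)
river: ρ → (14,14,-5)
river: ρ → (-5,16,11)
river: ρ → (11,6,-10)
ρ-cycle length = 8 (tail of 0 descent steps not counted)

8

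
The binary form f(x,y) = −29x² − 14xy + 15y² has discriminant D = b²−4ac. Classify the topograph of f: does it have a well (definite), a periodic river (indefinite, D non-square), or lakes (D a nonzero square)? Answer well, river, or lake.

D = b²−4ac = (-14)² − 4·(-29)·15 = 1936
D = 44² is a perfect square ⇒ form factors over ℤ ⇒ lakes

lake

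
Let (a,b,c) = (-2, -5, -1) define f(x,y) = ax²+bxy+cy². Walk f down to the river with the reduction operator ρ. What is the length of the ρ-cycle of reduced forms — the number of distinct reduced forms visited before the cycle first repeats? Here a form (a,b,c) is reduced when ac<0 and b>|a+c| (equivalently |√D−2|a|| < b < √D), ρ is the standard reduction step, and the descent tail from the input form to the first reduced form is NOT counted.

D = 17, ⌊√D⌋ = 4
descent: ρ → (-1,3,2)  [lands on river]
river: ρ → (2,1,-2)
river: ρ → (-2,3,1)
river: ρ → (1,3,-2)
river: ρ → (-2,1,2)
river: ρ → (2,3,-1)
ρ-cycle length = 6 (tail of 1 descent step not counted)

6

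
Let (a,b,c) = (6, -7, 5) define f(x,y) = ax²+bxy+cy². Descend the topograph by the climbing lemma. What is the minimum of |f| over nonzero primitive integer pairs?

translate: b→5 (≡-7 mod 12), so (6,-7,5)→(6,5,4)
flip: (6,5,4)→(4,-5,6)
translate: b→3 (≡-5 mod 8), so (4,-5,6)→(4,3,5)
reduced (well bottom): (4,3,5) with a≤c, −a<b≤a
well minimum = a = 4

4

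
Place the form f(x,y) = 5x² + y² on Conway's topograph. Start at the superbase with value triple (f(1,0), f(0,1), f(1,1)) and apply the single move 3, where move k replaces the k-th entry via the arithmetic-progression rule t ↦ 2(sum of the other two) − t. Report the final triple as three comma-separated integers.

start (5,1,6) = (f(1,0),f(0,1),f(1,1))
replace slot 3: 2·(5+1) − 6 = 6 → (5,1,6)

5,1,6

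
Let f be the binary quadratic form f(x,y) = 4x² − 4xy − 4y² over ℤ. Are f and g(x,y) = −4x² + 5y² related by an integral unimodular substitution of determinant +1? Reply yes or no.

D₁ = 80, D₂ = 80
river cycle of f (length 2): (-4, 4, 4), (4, 4, -4)
river cycle of g (length 2): (-4, 8, 1), (1, 8, -4)
cycles differ ⇒ inequivalent

no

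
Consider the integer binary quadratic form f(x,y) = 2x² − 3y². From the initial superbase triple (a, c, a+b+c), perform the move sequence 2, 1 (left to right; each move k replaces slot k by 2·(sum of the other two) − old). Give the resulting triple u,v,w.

start (2,-3,-1) = (f(1,0),f(0,1),f(1,1))
replace slot 2: 2·(2+(-1)) − (-3) = 5 → (2,5,-1)
replace slot 1: 2·(5+(-1)) − 2 = 6 → (6,5,-1)

6,5,-1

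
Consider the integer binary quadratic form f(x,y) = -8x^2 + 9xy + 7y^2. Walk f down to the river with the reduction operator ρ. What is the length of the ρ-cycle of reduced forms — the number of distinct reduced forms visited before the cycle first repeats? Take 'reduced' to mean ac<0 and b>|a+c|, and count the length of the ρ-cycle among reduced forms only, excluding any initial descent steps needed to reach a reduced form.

D = 305, ⌊√D⌋ = 17
river: ρ → (7,5,-10)
river: ρ → (-10,15,2)
river: ρ → (2,17,-2)
river: ρ → (-2,15,10)
river: ρ → (10,5,-7)
river: ρ → (-7,9,8)
river: ρ → (8,7,-8)
river: ρ → (-8,9,7)
ρ-cycle length = 8 (tail of 0 descent steps not counted)

8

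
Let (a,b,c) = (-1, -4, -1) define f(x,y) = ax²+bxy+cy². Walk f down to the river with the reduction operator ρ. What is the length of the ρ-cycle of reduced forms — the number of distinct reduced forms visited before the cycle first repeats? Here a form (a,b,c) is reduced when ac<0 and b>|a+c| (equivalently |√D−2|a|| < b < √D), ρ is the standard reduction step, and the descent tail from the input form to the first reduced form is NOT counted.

D = 12, ⌊√D⌋ = 3
descent: ρ → (-1,2,2)  [lands on river]
river: ρ → (2,2,-1)
ρ-cycle length = 2 (tail of 1 descent step not counted)

2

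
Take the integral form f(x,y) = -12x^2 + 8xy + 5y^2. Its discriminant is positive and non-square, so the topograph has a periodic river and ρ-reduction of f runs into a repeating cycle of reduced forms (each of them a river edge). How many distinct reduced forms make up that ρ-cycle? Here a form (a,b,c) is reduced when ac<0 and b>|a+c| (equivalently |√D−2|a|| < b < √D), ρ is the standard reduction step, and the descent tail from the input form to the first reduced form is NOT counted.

D = 304, ⌊√D⌋ = 17
river: ρ → (5,12,-8)
river: ρ → (-8,4,9)
river: ρ → (9,14,-3)
river: ρ → (-3,16,4)
river: ρ → (4,16,-3)
river: ρ → (-3,14,9)
river: ρ → (9,4,-8)
river: ρ → (-8,12,5)
river: ρ → (5,8,-12)
river: ρ → (-12,16,1)
river: ρ → (1,16,-12)
river: ρ → (-12,8,5)
ρ-cycle length = 12 (tail of 0 descent steps not counted)

12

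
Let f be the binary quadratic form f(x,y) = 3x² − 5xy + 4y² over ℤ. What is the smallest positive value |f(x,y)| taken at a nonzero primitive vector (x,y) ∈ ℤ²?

translate: b→1 (≡-5 mod 6), so (3,-5,4)→(3,1,2)
flip: (3,1,2)→(2,-1,3)
reduced (well bottom): (2,-1,3) with a≤c, −a<b≤a
well minimum = a = 2

2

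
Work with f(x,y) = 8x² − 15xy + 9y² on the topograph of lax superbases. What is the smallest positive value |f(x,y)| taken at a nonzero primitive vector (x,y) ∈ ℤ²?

translate: b→1 (≡-15 mod 16), so (8,-15,9)→(8,1,2)
flip: (8,1,2)→(2,-1,8)
reduced (well bottom): (2,-1,8) with a≤c, −a<b≤a
well minimum = a = 2

2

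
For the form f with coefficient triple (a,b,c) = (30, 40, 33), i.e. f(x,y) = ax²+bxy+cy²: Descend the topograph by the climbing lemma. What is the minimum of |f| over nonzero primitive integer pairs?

translate: b→-20 (≡40 mod 60), so (30,40,33)→(30,-20,23)
flip: (30,-20,23)→(23,20,30)
reduced (well bottom): (23,20,30) with a≤c, −a<b≤a
well minimum = a = 23

23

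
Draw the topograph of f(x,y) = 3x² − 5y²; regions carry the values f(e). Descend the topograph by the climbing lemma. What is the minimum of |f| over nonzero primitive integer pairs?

descent: ρ → (-5,0,3)
descent: ρ → (3,6,-2)  [lands on river]
river: ρ → (-2,6,3)
closes: descent 2, river 2
min |a| on river = 2

2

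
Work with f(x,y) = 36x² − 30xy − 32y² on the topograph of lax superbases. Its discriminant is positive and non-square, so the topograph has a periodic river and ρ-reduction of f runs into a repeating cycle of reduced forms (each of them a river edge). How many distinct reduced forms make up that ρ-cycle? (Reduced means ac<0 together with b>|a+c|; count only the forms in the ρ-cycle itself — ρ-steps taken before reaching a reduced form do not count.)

D = 5508, ⌊√D⌋ = 74
descent: ρ → (-32,30,36)  [lands on river]
river: ρ → (36,42,-26)
river: ρ → (-26,62,16)
river: ρ → (16,66,-18)
river: ρ → (-18,42,52)
river: ρ → (52,62,-8)
river: ρ → (-8,66,36)
river: ρ → (36,6,-38)
river: ρ → (-38,70,4)
river: ρ → (4,74,-2)
river: ρ → (-2,74,4)
river: ρ → (4,70,-38)
river: ρ → (-38,6,36)
river: ρ → (36,66,-8)
river: ρ → (-8,62,52)
river: ρ → (52,42,-18)
river: ρ → (-18,66,16)
river: ρ → (16,62,-26)
river: ρ → (-26,42,36)
river: ρ → (36,30,-32)
river: ρ → (-32,34,34)
river: ρ → (34,34,-32)
ρ-cycle length = 22 (tail of 1 descent step not counted)

22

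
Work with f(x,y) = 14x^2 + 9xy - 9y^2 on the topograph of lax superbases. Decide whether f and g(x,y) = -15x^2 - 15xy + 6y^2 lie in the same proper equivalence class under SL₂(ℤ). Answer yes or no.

D₁ = 585, D₂ = 585
river cycle of f (length 12): (-9, 9, 14), (14, 19, -4), (-4, 21, 9), (9, 15, -10), (-10, 5, 14), (14, 23, -1), (-1, 23, 14), (14, 5, -10), (-10, 15, 9), (9, 21, -4), … (2 more)
river cycle of g (length 6): (6, 15, -15), (-15, 15, 6), (6, 21, -6), (-6, 15, 15), (15, 15, -6), (-6, 21, 6)
cycles differ ⇒ inequivalent

no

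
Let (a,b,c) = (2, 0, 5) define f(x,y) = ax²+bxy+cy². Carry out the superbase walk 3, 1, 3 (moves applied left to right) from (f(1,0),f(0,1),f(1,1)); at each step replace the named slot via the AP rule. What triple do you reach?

start (2,5,7) = (f(1,0),f(0,1),f(1,1))
replace slot 3: 2·(2+5) − 7 = 7 → (2,5,7)
replace slot 1: 2·(5+7) − 2 = 22 → (22,5,7)
replace slot 3: 2·(22+5) − 7 = 47 → (22,5,47)

22,5,47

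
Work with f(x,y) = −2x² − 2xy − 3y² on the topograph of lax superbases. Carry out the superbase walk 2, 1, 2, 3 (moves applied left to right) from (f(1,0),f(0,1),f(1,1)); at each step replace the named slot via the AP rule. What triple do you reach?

start (-2,-3,-7) = (f(1,0),f(0,1),f(1,1))
replace slot 2: 2·((-2)+(-7)) − (-3) = -15 → (-2,-15,-7)
replace slot 1: 2·((-15)+(-7)) − (-2) = -42 → (-42,-15,-7)
replace slot 2: 2·((-42)+(-7)) − (-15) = -83 → (-42,-83,-7)
replace slot 3: 2·((-42)+(-83)) − (-7) = -243 → (-42,-83,-243)

-42,-83,-243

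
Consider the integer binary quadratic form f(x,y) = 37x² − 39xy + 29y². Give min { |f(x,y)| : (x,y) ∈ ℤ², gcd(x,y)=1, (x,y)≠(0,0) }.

translate: b→35 (≡-39 mod 74), so (37,-39,29)→(37,35,27)
flip: (37,35,27)→(27,-35,37)
translate: b→19 (≡-35 mod 54), so (27,-35,37)→(27,19,29)
reduced (well bottom): (27,19,29) with a≤c, −a<b≤a
well minimum = a = 27

27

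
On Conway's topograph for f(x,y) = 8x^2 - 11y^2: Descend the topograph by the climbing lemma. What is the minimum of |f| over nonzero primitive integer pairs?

descent: ρ → (-11,0,8)
descent: ρ → (8,16,-3)  [lands on river]
river: ρ → (-3,14,13)
river: ρ → (13,12,-4)
river: ρ → (-4,12,13)
river: ρ → (13,14,-3)
river: ρ → (-3,16,8)
closes: descent 2, river 6
min |a| on river = 3

3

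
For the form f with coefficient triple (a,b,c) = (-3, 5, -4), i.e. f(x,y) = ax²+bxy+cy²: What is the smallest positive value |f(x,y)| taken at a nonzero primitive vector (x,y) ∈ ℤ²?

translate: b→1 (≡-5 mod 6), so (3,-5,4)→(3,1,2)
flip: (3,1,2)→(2,-1,3)
reduced (well bottom): (2,-1,3) with a≤c, −a<b≤a
well minimum |f| = |-2| = 2 (negative-definite)

2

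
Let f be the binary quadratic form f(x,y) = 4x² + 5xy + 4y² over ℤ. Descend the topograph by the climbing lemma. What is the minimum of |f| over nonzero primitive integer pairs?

translate: b→-3 (≡5 mod 8), so (4,5,4)→(4,-3,3)
flip: (4,-3,3)→(3,3,4)
reduced (well bottom): (3,3,4) with a≤c, −a<b≤a
well minimum = a = 3

3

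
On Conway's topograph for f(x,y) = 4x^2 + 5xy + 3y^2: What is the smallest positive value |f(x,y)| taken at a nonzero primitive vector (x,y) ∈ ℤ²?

translate: b→-3 (≡5 mod 8), so (4,5,3)→(4,-3,2)
flip: (4,-3,2)→(2,3,4)
translate: b→-1 (≡3 mod 4), so (2,3,4)→(2,-1,3)
reduced (well bottom): (2,-1,3) with a≤c, −a<b≤a
well minimum = a = 2

2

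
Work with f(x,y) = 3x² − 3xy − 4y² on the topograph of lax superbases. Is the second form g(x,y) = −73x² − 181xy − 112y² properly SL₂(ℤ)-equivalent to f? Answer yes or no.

D₁ = 57, D₂ = 57
river cycle of f (length 6): (-4, 3, 3), (3, 3, -4), (-4, 5, 2), (2, 7, -1), (-1, 7, 2), (2, 5, -4)
river cycle of g (length 6): (-4, 3, 3), (3, 3, -4), (-4, 5, 2), (2, 7, -1), (-1, 7, 2), (2, 5, -4)
cycles coincide ⇒ equivalent

yes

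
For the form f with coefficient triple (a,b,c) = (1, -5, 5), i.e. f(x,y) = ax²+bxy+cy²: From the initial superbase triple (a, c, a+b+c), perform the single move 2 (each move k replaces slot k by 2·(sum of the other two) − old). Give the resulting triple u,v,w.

start (1,5,1) = (f(1,0),f(0,1),f(1,1))
replace slot 2: 2·(1+1) − 5 = -1 → (1,-1,1)

1,-1,1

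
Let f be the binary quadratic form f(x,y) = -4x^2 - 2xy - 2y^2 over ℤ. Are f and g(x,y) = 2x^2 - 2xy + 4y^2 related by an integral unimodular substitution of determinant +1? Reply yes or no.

D₁ = -28, D₂ = -28
f is negative-definite; reduce −f:
−f: flip: (4,2,2)→(2,-2,4)
−f: translate: b→2 (≡-2 mod 4), so (2,-2,4)→(2,2,4)
−f: reduced (well bottom): (2,2,4) with a≤c, −a<b≤a
flip sign back: reduced form of f is (-2,-2,-4)
g: translate: b→2 (≡-2 mod 4), so (2,-2,4)→(2,2,4)
g: reduced (well bottom): (2,2,4) with a≤c, −a<b≤a
reduced forms (-2, -2, -4) vs (2, 2, 4) ⇒ inequivalent

no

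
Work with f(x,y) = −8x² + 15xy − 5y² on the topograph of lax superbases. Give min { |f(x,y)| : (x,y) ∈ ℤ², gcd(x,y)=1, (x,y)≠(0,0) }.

descent: ρ → (-5,5,2)  [lands on river]
river: ρ → (2,7,-2)
river: ρ → (-2,5,5)
river: ρ → (5,5,-2)
river: ρ → (-2,7,2)
river: ρ → (2,5,-5)
closes: descent 1, river 6
min |a| on river = 2

2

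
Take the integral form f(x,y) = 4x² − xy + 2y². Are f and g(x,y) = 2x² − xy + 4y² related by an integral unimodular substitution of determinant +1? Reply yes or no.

D₁ = -31, D₂ = -31
f: flip: (4,-1,2)→(2,1,4)
f: reduced (well bottom): (2,1,4) with a≤c, −a<b≤a
g: reduced (well bottom): (2,-1,4) with a≤c, −a<b≤a
reduced forms (2, 1, 4) vs (2, -1, 4) ⇒ inequivalent

no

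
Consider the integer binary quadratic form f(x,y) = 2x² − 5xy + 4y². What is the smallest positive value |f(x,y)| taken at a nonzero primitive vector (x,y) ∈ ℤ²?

translate: b→-1 (≡-5 mod 4), so (2,-5,4)→(2,-1,1)
flip: (2,-1,1)→(1,1,2)
reduced (well bottom): (1,1,2) with a≤c, −a<b≤a
well minimum = a = 1

1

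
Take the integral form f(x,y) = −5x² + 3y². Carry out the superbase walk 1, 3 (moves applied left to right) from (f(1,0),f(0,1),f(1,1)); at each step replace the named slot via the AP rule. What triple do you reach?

start (-5,3,-2) = (f(1,0),f(0,1),f(1,1))
replace slot 1: 2·(3+(-2)) − (-5) = 7 → (7,3,-2)
replace slot 3: 2·(7+3) − (-2) = 22 → (7,3,22)

7,3,22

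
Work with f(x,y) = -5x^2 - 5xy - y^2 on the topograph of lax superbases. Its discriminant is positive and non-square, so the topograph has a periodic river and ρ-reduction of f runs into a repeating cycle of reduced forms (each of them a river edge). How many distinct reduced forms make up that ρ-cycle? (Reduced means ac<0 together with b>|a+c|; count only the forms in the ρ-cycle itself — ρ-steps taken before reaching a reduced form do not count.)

D = 5, ⌊√D⌋ = 2
descent: ρ → (-1,1,1)  [lands on river]
river: ρ → (1,1,-1)
ρ-cycle length = 2 (tail of 1 descent step not counted)

2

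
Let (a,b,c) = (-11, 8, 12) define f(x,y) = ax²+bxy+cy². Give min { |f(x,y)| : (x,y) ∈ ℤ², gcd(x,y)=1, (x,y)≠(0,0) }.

river: ρ → (12,16,-7)
river: ρ → (-7,12,16)
river: ρ → (16,20,-3)
river: ρ → (-3,22,9)
river: ρ → (9,14,-11)
river: ρ → (-11,8,12)
closes: descent 0, river 6
min |a| on river = 3

3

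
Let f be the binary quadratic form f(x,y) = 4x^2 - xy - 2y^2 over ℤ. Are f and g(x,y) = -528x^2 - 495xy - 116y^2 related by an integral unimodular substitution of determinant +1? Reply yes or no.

D₁ = 33, D₂ = 33
river cycle of f (length 4): (-2, 5, 1), (1, 5, -2), (-2, 3, 3), (3, 3, -2)
river cycle of g (length 4): (-2, 5, 1), (1, 5, -2), (-2, 3, 3), (3, 3, -2)
cycles coincide ⇒ equivalent

yes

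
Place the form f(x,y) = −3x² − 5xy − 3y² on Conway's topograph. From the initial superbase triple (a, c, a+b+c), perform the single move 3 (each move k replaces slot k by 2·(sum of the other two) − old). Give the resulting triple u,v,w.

start (-3,-3,-11) = (f(1,0),f(0,1),f(1,1))
replace slot 3: 2·((-3)+(-3)) − (-11) = -1 → (-3,-3,-1)

-3,-3,-1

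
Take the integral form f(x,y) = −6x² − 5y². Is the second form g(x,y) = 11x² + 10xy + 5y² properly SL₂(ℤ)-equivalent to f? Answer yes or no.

D₁ = -120, D₂ = -120
f is negative-definite; reduce −f:
−f: flip: (6,0,5)→(5,0,6)
−f: reduced (well bottom): (5,0,6) with a≤c, −a<b≤a
flip sign back: reduced form of f is (-5,0,-6)
g: flip: (11,10,5)→(5,-10,11)
g: translate: b→0 (≡-10 mod 10), so (5,-10,11)→(5,0,6)
g: reduced (well bottom): (5,0,6) with a≤c, −a<b≤a
reduced forms (-5, 0, -6) vs (5, 0, 6) ⇒ inequivalent

no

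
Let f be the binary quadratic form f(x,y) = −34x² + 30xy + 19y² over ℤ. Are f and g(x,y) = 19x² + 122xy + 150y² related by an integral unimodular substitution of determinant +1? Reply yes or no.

D₁ = 3484, D₂ = 3484
river cycle of f (length 20): (19, 46, -18), (-18, 26, 39), (39, 52, -5), (-5, 58, 6), (6, 50, -41), (-41, 32, 15), (15, 58, -2), (-2, 58, 15), (15, 32, -41), (-41, 50, 6), … (10 more)
river cycle of g (length 20): (19, 46, -18), (-18, 26, 39), (39, 52, -5), (-5, 58, 6), (6, 50, -41), (-41, 32, 15), (15, 58, -2), (-2, 58, 15), (15, 32, -41), (-41, 50, 6), … (10 more)
cycles coincide ⇒ equivalent

yes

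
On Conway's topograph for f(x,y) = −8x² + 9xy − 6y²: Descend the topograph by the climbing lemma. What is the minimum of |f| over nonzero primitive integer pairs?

translate: b→7 (≡-9 mod 16), so (8,-9,6)→(8,7,5)
flip: (8,7,5)→(5,-7,8)
translate: b→3 (≡-7 mod 10), so (5,-7,8)→(5,3,6)
reduced (well bottom): (5,3,6) with a≤c, −a<b≤a
well minimum |f| = |-5| = 5 (negative-definite)

5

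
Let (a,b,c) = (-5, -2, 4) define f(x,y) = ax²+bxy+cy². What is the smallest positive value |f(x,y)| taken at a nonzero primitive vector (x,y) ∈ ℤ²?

descent: ρ → (4,2,-5)  [lands on river]
river: ρ → (-5,8,1)
river: ρ → (1,8,-5)
river: ρ → (-5,2,4)
river: ρ → (4,6,-3)
river: ρ → (-3,6,4)
closes: descent 1, river 6
min |a| on river = 1

1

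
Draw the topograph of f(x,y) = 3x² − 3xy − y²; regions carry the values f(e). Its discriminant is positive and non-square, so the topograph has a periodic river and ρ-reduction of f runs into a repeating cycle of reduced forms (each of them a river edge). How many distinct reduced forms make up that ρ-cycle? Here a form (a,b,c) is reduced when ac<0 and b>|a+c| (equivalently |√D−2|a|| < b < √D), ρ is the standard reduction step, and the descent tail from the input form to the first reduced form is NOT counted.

D = 21, ⌊√D⌋ = 4
descent: ρ → (-1,3,3)  [lands on river]
river: ρ → (3,3,-1)
ρ-cycle length = 2 (tail of 1 descent step not counted)

2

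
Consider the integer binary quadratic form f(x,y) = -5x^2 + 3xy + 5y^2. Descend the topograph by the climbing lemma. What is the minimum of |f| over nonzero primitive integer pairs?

river: ρ → (5,7,-3)
river: ρ → (-3,5,7)
river: ρ → (7,9,-1)
river: ρ → (-1,9,7)
river: ρ → (7,5,-3)
river: ρ → (-3,7,5)
river: ρ → (5,3,-5)
river: ρ → (-5,7,3)
river: ρ → (3,5,-7)
river: ρ → (-7,9,1)
river: ρ → (1,9,-7)
river: ρ → (-7,5,3)
river: ρ → (3,7,-5)
river: ρ → (-5,3,5)
closes: descent 0, river 14
min |a| on river = 1

1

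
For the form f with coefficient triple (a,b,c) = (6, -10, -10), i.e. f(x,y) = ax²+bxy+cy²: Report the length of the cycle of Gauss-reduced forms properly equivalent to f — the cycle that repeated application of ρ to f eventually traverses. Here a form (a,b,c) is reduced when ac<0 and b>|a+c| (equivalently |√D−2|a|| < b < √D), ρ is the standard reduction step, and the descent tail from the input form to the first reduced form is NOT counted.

D = 340, ⌊√D⌋ = 18
descent: ρ → (-10,10,6)  [lands on river]
river: ρ → (6,14,-6)
river: ρ → (-6,10,10)
river: ρ → (10,10,-6)
river: ρ → (-6,14,6)
river: ρ → (6,10,-10)
ρ-cycle length = 6 (tail of 1 descent step not counted)

6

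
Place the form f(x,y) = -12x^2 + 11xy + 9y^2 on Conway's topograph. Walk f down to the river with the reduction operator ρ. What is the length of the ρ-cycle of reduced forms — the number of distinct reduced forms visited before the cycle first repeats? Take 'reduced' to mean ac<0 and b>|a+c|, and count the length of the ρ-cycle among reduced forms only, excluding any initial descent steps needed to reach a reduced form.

D = 553, ⌊√D⌋ = 23
river: ρ → (9,7,-14)
river: ρ → (-14,21,2)
river: ρ → (2,23,-3)
river: ρ → (-3,19,16)
river: ρ → (16,13,-6)
river: ρ → (-6,23,1)
river: ρ → (1,23,-6)
river: ρ → (-6,13,16)
river: ρ → (16,19,-3)
river: ρ → (-3,23,2)
river: ρ → (2,21,-14)
river: ρ → (-14,7,9)
river: ρ → (9,11,-12)
river: ρ → (-12,13,8)
river: ρ → (8,19,-6)
river: ρ → (-6,17,11)
river: ρ → (11,5,-12)
river: ρ → (-12,19,4)
river: ρ → (4,21,-7)
river: ρ → (-7,21,4)
river: ρ → (4,19,-12)
river: ρ → (-12,5,11)
river: ρ → (11,17,-6)
river: ρ → (-6,19,8)
river: ρ → (8,13,-12)
river: ρ → (-12,11,9)
ρ-cycle length = 26 (tail of 0 descent steps not counted)

26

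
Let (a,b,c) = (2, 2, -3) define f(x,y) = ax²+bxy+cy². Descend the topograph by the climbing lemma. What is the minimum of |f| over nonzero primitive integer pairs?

river: ρ → (-3,4,1)
river: ρ → (1,4,-3)
river: ρ → (-3,2,2)
river: ρ → (2,2,-3)
closes: descent 0, river 4
min |a| on river = 1

1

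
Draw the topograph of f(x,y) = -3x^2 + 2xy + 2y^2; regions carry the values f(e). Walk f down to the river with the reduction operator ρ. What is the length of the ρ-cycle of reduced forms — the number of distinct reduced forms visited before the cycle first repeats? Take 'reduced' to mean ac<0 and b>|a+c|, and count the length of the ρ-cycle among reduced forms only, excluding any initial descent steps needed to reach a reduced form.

D = 28, ⌊√D⌋ = 5
river: ρ → (2,2,-3)
river: ρ → (-3,4,1)
river: ρ → (1,4,-3)
river: ρ → (-3,2,2)
ρ-cycle length = 4 (tail of 0 descent steps not counted)

4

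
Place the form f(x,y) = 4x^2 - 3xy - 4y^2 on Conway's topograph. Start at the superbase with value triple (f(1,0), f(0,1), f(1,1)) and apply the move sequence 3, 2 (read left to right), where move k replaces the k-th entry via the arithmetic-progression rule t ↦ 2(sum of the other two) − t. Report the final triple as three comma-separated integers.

start (4,-4,-3) = (f(1,0),f(0,1),f(1,1))
replace slot 3: 2·(4+(-4)) − (-3) = 3 → (4,-4,3)
replace slot 2: 2·(4+3) − (-4) = 18 → (4,18,3)

4,18,3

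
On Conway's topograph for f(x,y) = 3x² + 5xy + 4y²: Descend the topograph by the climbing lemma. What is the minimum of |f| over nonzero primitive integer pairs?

translate: b→-1 (≡5 mod 6), so (3,5,4)→(3,-1,2)
flip: (3,-1,2)→(2,1,3)
reduced (well bottom): (2,1,3) with a≤c, −a<b≤a
well minimum = a = 2

2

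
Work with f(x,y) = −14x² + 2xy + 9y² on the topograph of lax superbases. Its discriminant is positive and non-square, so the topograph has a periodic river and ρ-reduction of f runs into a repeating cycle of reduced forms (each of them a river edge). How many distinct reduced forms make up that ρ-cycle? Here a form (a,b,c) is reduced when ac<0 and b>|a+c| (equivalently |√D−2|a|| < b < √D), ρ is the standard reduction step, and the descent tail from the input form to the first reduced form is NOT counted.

D = 508, ⌊√D⌋ = 22
descent: ρ → (9,16,-7)  [lands on river]
river: ρ → (-7,12,13)
river: ρ → (13,14,-6)
river: ρ → (-6,22,1)
river: ρ → (1,22,-6)
river: ρ → (-6,14,13)
river: ρ → (13,12,-7)
river: ρ → (-7,16,9)
river: ρ → (9,20,-3)
river: ρ → (-3,22,2)
river: ρ → (2,22,-3)
river: ρ → (-3,20,9)
ρ-cycle length = 12 (tail of 1 descent step not counted)

12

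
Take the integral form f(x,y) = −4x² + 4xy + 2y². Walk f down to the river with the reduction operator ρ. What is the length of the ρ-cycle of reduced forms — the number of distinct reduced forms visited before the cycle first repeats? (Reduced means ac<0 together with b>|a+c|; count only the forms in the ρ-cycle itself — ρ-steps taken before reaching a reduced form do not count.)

D = 48, ⌊√D⌋ = 6
river: ρ → (2,4,-4)
river: ρ → (-4,4,2)
ρ-cycle length = 2 (tail of 0 descent steps not counted)

2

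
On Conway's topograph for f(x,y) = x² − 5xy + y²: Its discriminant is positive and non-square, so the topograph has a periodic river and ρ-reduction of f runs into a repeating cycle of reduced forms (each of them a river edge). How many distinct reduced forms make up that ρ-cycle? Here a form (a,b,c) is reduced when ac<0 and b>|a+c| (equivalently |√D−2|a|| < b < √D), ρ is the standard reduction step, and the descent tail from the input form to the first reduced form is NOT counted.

D = 21, ⌊√D⌋ = 4
descent: ρ → (1,3,-3)  [lands on river]
river: ρ → (-3,3,1)
ρ-cycle length = 2 (tail of 1 descent step not counted)

2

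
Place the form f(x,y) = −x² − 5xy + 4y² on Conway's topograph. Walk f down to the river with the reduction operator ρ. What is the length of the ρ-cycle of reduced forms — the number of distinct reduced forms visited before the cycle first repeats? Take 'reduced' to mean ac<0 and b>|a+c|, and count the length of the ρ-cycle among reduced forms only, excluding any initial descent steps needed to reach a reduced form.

D = 41, ⌊√D⌋ = 6
descent: ρ → (4,5,-1)  [lands on river]
river: ρ → (-1,5,4)
river: ρ → (4,3,-2)
river: ρ → (-2,5,2)
river: ρ → (2,3,-4)
river: ρ → (-4,5,1)
river: ρ → (1,5,-4)
river: ρ → (-4,3,2)
river: ρ → (2,5,-2)
river: ρ → (-2,3,4)
ρ-cycle length = 10 (tail of 1 descent step not counted)

10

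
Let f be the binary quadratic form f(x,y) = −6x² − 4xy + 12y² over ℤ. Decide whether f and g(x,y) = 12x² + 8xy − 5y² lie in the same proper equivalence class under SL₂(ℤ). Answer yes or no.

D₁ = 304, D₂ = 304
river cycle of f (length 6): (-6, 8, 10), (10, 12, -4), (-4, 12, 10), (10, 8, -6), (-6, 16, 2), (2, 16, -6)
river cycle of g (length 12): (-5, 12, 8), (8, 4, -9), (-9, 14, 3), (3, 16, -4), (-4, 16, 3), (3, 14, -9), (-9, 4, 8), (8, 12, -5), (-5, 8, 12), (12, 16, -1), … (2 more)
cycles differ ⇒ inequivalent

no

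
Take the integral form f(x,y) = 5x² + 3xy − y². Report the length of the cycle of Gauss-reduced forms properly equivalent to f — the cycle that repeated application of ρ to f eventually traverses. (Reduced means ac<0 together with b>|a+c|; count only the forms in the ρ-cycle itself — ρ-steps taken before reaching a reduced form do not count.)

D = 29, ⌊√D⌋ = 5
descent: ρ → (-1,5,1)  [lands on river]
river: ρ → (1,5,-1)
ρ-cycle length = 2 (tail of 1 descent step not counted)

2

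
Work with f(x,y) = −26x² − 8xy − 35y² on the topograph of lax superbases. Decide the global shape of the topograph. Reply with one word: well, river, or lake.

D = b²−4ac = (-8)² − 4·(-26)·(-35) = -3576
D < 0 ⇒ definite ⇒ every region one sign ⇒ single well

well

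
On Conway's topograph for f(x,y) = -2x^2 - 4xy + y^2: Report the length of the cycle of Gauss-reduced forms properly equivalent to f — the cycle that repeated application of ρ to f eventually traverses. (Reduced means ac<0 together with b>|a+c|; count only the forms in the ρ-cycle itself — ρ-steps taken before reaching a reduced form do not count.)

D = 24, ⌊√D⌋ = 4
descent: ρ → (1,4,-2)  [lands on river]
river: ρ → (-2,4,1)
ρ-cycle length = 2 (tail of 1 descent step not counted)

2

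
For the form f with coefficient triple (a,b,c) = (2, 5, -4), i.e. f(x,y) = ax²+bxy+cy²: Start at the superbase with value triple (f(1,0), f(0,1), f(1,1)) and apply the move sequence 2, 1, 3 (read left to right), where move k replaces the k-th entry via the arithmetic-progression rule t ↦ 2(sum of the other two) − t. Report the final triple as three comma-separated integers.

start (2,-4,3) = (f(1,0),f(0,1),f(1,1))
replace slot 2: 2·(2+3) − (-4) = 14 → (2,14,3)
replace slot 1: 2·(14+3) − 2 = 32 → (32,14,3)
replace slot 3: 2·(32+14) − 3 = 89 → (32,14,89)

32,14,89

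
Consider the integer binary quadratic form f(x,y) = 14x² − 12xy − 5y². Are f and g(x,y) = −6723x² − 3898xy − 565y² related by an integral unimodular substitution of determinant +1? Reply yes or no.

D₁ = 424, D₂ = 424
river cycle of f (length 14): (-5, 12, 14), (14, 16, -3), (-3, 20, 2), (2, 20, -3), (-3, 16, 14), (14, 12, -5), (-5, 18, 5), (5, 12, -14), (-14, 16, 3), (3, 20, -2), … (4 more)
river cycle of g (length 14): (-5, 12, 14), (14, 16, -3), (-3, 20, 2), (2, 20, -3), (-3, 16, 14), (14, 12, -5), (-5, 18, 5), (5, 12, -14), (-14, 16, 3), (3, 20, -2), … (4 more)
cycles coincide ⇒ equivalent

yes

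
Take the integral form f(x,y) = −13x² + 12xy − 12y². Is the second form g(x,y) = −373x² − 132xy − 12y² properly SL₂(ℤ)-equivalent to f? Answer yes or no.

D₁ = -480, D₂ = -480
f is negative-definite; reduce −f:
−f: flip: (13,-12,12)→(12,12,13)
−f: reduced (well bottom): (12,12,13) with a≤c, −a<b≤a
flip sign back: reduced form of f is (-12,-12,-13)
g is negative-definite; reduce −g:
−g: flip: (373,132,12)→(12,-132,373)
−g: translate: b→12 (≡-132 mod 24), so (12,-132,373)→(12,12,13)
−g: reduced (well bottom): (12,12,13) with a≤c, −a<b≤a
flip sign back: reduced form of g is (-12,-12,-13)
reduced forms (-12, -12, -13) vs (-12, -12, -13) ⇒ equivalent

yes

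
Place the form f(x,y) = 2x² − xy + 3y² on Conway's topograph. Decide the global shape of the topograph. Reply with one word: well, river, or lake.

D = b²−4ac = (-1)² − 4·2·3 = -23
D < 0 ⇒ definite ⇒ every region one sign ⇒ single well

well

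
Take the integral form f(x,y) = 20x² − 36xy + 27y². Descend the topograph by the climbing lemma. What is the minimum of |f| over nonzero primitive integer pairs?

translate: b→4 (≡-36 mod 40), so (20,-36,27)→(20,4,11)
flip: (20,4,11)→(11,-4,20)
reduced (well bottom): (11,-4,20) with a≤c, −a<b≤a
well minimum = a = 11

11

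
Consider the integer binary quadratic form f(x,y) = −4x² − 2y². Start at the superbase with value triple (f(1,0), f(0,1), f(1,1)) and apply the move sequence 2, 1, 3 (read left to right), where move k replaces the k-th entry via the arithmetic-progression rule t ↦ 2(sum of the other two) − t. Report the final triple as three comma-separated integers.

start (-4,-2,-6) = (f(1,0),f(0,1),f(1,1))
replace slot 2: 2·((-4)+(-6)) − (-2) = -18 → (-4,-18,-6)
replace slot 1: 2·((-18)+(-6)) − (-4) = -44 → (-44,-18,-6)
replace slot 3: 2·((-44)+(-18)) − (-6) = -118 → (-44,-18,-118)

-44,-18,-118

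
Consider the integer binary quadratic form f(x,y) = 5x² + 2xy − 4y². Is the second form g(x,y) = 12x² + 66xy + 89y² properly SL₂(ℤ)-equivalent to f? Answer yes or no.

D₁ = 84, D₂ = 84
river cycle of f (length 6): (-4, 6, 3), (3, 6, -4), (-4, 2, 5), (5, 8, -1), (-1, 8, 5), (5, 2, -4)
river cycle of g (length 6): (-1, 8, 5), (5, 2, -4), (-4, 6, 3), (3, 6, -4), (-4, 2, 5), (5, 8, -1)
cycles coincide ⇒ equivalent

yes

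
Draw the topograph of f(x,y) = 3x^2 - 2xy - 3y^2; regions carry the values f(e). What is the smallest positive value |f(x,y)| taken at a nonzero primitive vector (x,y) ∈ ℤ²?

descent: ρ → (-3,2,3)  [lands on river]
river: ρ → (3,4,-2)
river: ρ → (-2,4,3)
river: ρ → (3,2,-3)
river: ρ → (-3,4,2)
river: ρ → (2,4,-3)
closes: descent 1, river 6
min |a| on river = 2

2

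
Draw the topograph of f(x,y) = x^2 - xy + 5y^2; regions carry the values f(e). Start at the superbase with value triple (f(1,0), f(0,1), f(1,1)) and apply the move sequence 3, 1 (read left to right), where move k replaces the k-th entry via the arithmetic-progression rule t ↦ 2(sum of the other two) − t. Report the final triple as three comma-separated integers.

start (1,5,5) = (f(1,0),f(0,1),f(1,1))
replace slot 3: 2·(1+5) − 5 = 7 → (1,5,7)
replace slot 1: 2·(5+7) − 1 = 23 → (23,5,7)

23,5,7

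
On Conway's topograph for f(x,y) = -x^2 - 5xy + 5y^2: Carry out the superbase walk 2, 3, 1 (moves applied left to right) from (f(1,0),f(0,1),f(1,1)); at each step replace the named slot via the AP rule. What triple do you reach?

start (-1,5,-1) = (f(1,0),f(0,1),f(1,1))
replace slot 2: 2·((-1)+(-1)) − 5 = -9 → (-1,-9,-1)
replace slot 3: 2·((-1)+(-9)) − (-1) = -19 → (-1,-9,-19)
replace slot 1: 2·((-9)+(-19)) − (-1) = -55 → (-55,-9,-19)

-55,-9,-19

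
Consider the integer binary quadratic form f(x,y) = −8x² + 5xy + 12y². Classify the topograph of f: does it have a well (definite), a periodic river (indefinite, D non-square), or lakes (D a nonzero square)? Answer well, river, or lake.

D = b²−4ac = 5² − 4·(-8)·12 = 409
D > 0 non-square ⇒ indefinite ⇒ periodic river

river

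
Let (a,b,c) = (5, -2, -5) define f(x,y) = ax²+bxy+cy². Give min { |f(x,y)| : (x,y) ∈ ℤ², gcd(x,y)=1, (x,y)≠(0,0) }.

descent: ρ → (-5,2,5)  [lands on river]
river: ρ → (5,8,-2)
river: ρ → (-2,8,5)
river: ρ → (5,2,-5)
river: ρ → (-5,8,2)
river: ρ → (2,8,-5)
closes: descent 1, river 6
min |a| on river = 2

2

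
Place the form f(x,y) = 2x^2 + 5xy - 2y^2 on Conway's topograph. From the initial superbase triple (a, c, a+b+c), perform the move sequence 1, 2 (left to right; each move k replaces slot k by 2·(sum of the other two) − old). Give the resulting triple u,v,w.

start (2,-2,5) = (f(1,0),f(0,1),f(1,1))
replace slot 1: 2·((-2)+5) − 2 = 4 → (4,-2,5)
replace slot 2: 2·(4+5) − (-2) = 20 → (4,20,5)

4,20,5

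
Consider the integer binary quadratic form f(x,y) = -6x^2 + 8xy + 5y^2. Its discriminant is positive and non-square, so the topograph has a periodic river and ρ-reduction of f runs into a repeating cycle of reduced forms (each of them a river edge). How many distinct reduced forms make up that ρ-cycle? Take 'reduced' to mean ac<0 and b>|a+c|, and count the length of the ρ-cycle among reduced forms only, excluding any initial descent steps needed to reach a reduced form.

D = 184, ⌊√D⌋ = 13
river: ρ → (5,12,-2)
river: ρ → (-2,12,5)
river: ρ → (5,8,-6)
river: ρ → (-6,4,7)
river: ρ → (7,10,-3)
river: ρ → (-3,8,10)
river: ρ → (10,12,-1)
river: ρ → (-1,12,10)
river: ρ → (10,8,-3)
river: ρ → (-3,10,7)
river: ρ → (7,4,-6)
river: ρ → (-6,8,5)
ρ-cycle length = 12 (tail of 0 descent steps not counted)

12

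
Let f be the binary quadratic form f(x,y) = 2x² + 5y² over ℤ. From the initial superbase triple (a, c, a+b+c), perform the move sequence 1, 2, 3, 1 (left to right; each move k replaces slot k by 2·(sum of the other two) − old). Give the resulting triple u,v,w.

start (2,5,7) = (f(1,0),f(0,1),f(1,1))
replace slot 1: 2·(5+7) − 2 = 22 → (22,5,7)
replace slot 2: 2·(22+7) − 5 = 53 → (22,53,7)
replace slot 3: 2·(22+53) − 7 = 143 → (22,53,143)
replace slot 1: 2·(53+143) − 22 = 370 → (370,53,143)

370,53,143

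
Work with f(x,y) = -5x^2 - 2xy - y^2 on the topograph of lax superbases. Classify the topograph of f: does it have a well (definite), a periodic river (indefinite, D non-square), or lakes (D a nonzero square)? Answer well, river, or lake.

D = b²−4ac = (-2)² − 4·(-5)·(-1) = -16
D < 0 ⇒ definite ⇒ every region one sign ⇒ single well

well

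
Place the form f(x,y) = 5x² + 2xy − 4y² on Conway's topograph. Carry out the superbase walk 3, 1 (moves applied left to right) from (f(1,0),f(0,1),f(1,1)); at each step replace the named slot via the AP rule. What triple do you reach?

start (5,-4,3) = (f(1,0),f(0,1),f(1,1))
replace slot 3: 2·(5+(-4)) − 3 = -1 → (5,-4,-1)
replace slot 1: 2·((-4)+(-1)) − 5 = -15 → (-15,-4,-1)

-15,-4,-1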